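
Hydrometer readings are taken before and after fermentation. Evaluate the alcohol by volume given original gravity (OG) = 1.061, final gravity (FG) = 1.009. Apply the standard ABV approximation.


ABV = (OG − FG) · 131.25
ABV = (1.061 − 1.009) · 131.25

6.8250 % ABV


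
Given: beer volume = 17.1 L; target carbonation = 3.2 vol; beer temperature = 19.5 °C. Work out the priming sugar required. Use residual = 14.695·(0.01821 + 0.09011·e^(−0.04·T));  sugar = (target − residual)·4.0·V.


residual = 14.695·(0.01821 + 0.09011·e^(−0.04·19.5)) = 0.8746
sugar = (3.2 − 0.8746)·4.0·17.1

159.0572 g


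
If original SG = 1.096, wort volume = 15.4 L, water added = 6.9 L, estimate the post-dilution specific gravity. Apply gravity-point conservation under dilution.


SG_new = 1 + (SG_old − 1)·V_old/(V_old + V_water)
pts = (1.096 − 1)·1000·15.4/(15.4 + 6.9) = 66.2960
SG_new = 1 + 66.2960/1000

1.0663


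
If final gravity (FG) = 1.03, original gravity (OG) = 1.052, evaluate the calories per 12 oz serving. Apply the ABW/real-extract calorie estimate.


ABW = (OG−FG)·131.25·0.79/FG;  °P = 259 − 259/SG (for OG→OE and FG→AE);  RE = 0.1808·OE + 0.8192·AE;  Cal = (6.9·ABW + 4·(RE−0.1))·FG·3.55
ABW = (1.052 − 1.03)·131.25·0.79/1.03 = 2.2147
OE = 259 − 259/1.052 = 12.8023 °P
AE = 259 − 259/1.03 = 7.5437 °P
RE = 0.1808·12.8023 + 0.8192·7.5437 = 8.4944 °P
Cal = (6.9·2.2147 + 4·(8.4944−0.1))·1.03·3.55

178.6533 kcal


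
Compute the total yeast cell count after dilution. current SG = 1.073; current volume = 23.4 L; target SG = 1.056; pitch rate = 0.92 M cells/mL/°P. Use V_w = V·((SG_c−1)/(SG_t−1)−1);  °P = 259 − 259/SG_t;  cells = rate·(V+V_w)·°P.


V_w = 23.4·((1.073−1)/(1.056−1)−1) = 7.1036
V_final = 23.4 + 7.1036 = 30.5036
°P = 259 − 259/1.056 = 13.7348
cells = 0.92·30.5036·13.7348

385.4450 billion cells


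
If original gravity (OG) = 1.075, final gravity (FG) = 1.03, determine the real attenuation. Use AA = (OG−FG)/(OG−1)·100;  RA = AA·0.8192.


AA = (1.075 − 1.03)/(1.075 − 1)·100 = 60.0000
RA = 60.0000·0.8192

49.1520 %


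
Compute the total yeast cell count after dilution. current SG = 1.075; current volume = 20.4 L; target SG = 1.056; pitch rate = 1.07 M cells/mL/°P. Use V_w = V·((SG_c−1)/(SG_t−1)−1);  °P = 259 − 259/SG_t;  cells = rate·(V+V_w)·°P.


V_w = 20.4·((1.075−1)/(1.056−1)−1) = 6.9214
V_final = 20.4 + 6.9214 = 27.3214
°P = 259 − 259/1.056 = 13.7348
cells = 1.07·27.3214·13.7348

401.5236 billion cells


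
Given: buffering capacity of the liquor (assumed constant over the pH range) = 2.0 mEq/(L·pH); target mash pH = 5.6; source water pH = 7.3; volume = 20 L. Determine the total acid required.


acid = buffering capacity · (pH_source − pH_target) · V
acid = 2.0 · (7.3 − 5.6) · 20

68.0000 mEq


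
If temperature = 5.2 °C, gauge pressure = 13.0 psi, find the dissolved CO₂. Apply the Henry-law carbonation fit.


vols = (P + 14.695)·(0.01821 + 0.09011·e^(−0.04·T))
vols = (13.0 + 14.695)·(0.01821 + 0.09011·e^(−0.04·5.2))

2.5313 volumes


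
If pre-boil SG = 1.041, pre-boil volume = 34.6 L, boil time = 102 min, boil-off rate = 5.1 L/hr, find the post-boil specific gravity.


V_post = V_pre − rate·(t/60);  SG_post = 1 + (SG_pre−1)·V_pre/V_post
V_post = 34.6 − 5.1·(102/60) = 25.9300
SG_post = 1 + (1.041 − 1)·34.6/25.9300

1.0547


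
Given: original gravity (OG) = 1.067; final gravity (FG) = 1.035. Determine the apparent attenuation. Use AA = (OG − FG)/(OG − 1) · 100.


AA = (1.067 − 1.035)/(1.067 − 1) · 100

47.7612 %


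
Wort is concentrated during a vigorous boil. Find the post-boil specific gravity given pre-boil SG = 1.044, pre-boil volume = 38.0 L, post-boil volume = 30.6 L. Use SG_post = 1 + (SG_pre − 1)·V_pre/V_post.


pts_pre = (1.044 − 1)·1000 = 44.0000
pts_post = 44.0000·38.0/30.6 = 54.6405
SG_post = 1 + 54.6405/1000

1.0546


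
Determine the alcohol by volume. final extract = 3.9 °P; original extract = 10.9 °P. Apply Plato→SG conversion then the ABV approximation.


SG = 259/(259 − P);  ABV = (OG − FG)·131.25
OG = 259/(259 − 10.9) = 1.0439
FG = 259/(259 − 3.9) = 1.0153
ABV = (1.0439 − 1.0153)·131.25

3.7598 % ABV


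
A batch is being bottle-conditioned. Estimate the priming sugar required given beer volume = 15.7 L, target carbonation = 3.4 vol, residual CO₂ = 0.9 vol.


sugar = (target − residual)·4.0·V
sugar = (3.4 − 0.9)·4.0·15.7

157.0000 g


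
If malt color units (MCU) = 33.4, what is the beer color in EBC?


SRM = 1.4922·MCU^0.6859;  EBC = SRM·1.97
SRM = 1.4922·33.4^0.6859 = 16.5564
EBC = 16.5564·1.97

32.6160 EBC


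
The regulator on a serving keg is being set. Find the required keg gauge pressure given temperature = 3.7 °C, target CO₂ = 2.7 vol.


psi = vols/(0.01821 + 0.09011·e^(−0.04·T)) − 14.695
psi = 2.7/(0.01821 + 0.09011·e^(−0.04·3.7)) − 14.695

13.4524 psi


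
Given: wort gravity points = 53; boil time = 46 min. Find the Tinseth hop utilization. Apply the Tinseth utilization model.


U = 1.65·0.000125^(GP/1000) · (1 − e^(−0.04·t))/4.15
bigness = 1.65·0.000125^(53/1000) = 1.0248
boil_factor = (1 − e^(−0.04·46))/4.15 = 0.2027
U = 1.0248 · 0.2027

0.2077


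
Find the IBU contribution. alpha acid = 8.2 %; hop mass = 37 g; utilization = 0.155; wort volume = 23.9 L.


IBU = (α/100)·mass·U·1000 / V
IBU = (8.2/100)·37·0.155·1000 / 23.9

19.6766 IBU


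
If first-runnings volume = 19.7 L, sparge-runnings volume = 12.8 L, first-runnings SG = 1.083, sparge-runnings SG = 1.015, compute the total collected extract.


total = Σ (SG_i − 1)·1000·V_i
first = (1.083 − 1)·1000·19.7 = 1635.1000
sparge = (1.015 − 1)·1000·12.8 = 192.0000
total = 1635.1000 + 192.0000

1827.1000 gravity·L


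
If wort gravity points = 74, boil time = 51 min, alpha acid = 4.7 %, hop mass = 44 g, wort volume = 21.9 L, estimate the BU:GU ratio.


U = 1.65·0.000125^(GP/1000)·(1−e^(−0.04t))/4.15;  IBU = (α/100)·m·U·1000/V;  BU:GU = IBU/GP
U = 1.65·0.000125^(74/1000)·(1−e^(−0.04·51))/4.15 = 0.1779
IBU = (4.7/100)·44·0.1779·1000/21.9 = 16.7965
BU:GU = 16.7965/74

0.2270


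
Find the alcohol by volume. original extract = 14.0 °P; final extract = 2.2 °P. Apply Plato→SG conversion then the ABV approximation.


SG = 259/(259 − P);  ABV = (OG − FG)·131.25
OG = 259/(259 − 14.0) = 1.0571
FG = 259/(259 − 2.2) = 1.0086
ABV = (1.0571 − 1.0086)·131.25

6.3756 % ABV


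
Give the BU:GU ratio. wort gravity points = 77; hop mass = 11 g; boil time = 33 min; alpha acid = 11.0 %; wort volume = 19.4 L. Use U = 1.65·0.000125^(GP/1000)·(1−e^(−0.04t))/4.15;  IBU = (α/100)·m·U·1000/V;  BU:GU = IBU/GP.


U = 1.65·0.000125^(77/1000)·(1−e^(−0.04·33))/4.15 = 0.1459
IBU = (11.0/100)·11·0.1459·1000/19.4 = 9.0972
BU:GU = 9.0972/77

0.1181


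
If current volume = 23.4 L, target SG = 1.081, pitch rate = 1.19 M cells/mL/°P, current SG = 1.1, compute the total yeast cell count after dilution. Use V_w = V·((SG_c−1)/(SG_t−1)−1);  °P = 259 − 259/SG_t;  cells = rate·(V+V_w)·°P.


V_w = 23.4·((1.1−1)/(1.081−1)−1) = 5.4889
V_final = 23.4 + 5.4889 = 28.8889
°P = 259 − 259/1.081 = 19.4070
cells = 1.19·28.8889·19.4070

667.1706 billion cells


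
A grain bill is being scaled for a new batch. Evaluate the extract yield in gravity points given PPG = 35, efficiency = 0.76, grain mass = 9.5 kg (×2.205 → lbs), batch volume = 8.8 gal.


points = lbs × PPG × eff / vol
lbs = 9.5 × 2.205 = 20.9475
points = 20.9475 × 35 × 0.76 / 8.8

63.3186 points


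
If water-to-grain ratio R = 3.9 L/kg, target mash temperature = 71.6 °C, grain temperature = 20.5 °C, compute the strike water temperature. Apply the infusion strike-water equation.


T_strike = (0.41/R)·(T_mash − T_grain) + T_mash
T_strike = (0.41/3.9)·(71.6 − 20.5) + 71.6

76.9721 °C


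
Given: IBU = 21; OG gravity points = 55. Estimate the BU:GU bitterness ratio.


BU:GU = IBU / OG_points
BU:GU = 21 / 55

0.3818


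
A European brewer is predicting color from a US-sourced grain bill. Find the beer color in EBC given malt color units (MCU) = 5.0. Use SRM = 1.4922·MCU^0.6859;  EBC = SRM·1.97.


SRM = 1.4922·5.0^0.6859 = 4.5004
EBC = 4.5004·1.97

8.8658 EBC


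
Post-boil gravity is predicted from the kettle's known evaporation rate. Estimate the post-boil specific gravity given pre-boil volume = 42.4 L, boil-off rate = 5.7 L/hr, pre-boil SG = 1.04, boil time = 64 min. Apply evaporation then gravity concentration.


V_post = V_pre − rate·(t/60);  SG_post = 1 + (SG_pre−1)·V_pre/V_post
V_post = 42.4 − 5.7·(64/60) = 36.3200
SG_post = 1 + (1.04 − 1)·42.4/36.3200

1.0467


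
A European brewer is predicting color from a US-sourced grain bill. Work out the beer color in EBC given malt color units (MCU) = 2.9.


SRM = 1.4922·MCU^0.6859;  EBC = SRM·1.97
SRM = 1.4922·2.9^0.6859 = 3.0973
EBC = 3.0973·1.97

6.1017 EBC


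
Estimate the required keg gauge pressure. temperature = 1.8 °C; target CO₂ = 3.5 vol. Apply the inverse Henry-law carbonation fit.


psi = vols/(0.01821 + 0.09011·e^(−0.04·T)) − 14.695
psi = 3.5/(0.01821 + 0.09011·e^(−0.04·1.8)) − 14.695

19.5985 psi


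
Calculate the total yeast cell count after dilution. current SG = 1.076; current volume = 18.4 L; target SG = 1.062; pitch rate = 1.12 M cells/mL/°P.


V_w = V·((SG_c−1)/(SG_t−1)−1);  °P = 259 − 259/SG_t;  cells = rate·(V+V_w)·°P
V_w = 18.4·((1.076−1)/(1.062−1)−1) = 4.1548
V_final = 18.4 + 4.1548 = 22.5548
°P = 259 − 259/1.062 = 15.1205
cells = 1.12·22.5548·15.1205

381.9660 billion cells


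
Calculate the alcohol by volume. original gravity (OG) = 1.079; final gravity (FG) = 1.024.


ABV = (OG − FG) · 131.25
ABV = (1.079 − 1.024) · 131.25

7.2187 % ABV


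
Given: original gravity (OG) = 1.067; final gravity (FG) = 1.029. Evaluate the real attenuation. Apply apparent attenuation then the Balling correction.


AA = (OG−FG)/(OG−1)·100;  RA = AA·0.8192
AA = (1.067 − 1.029)/(1.067 − 1)·100 = 56.7164
RA = 56.7164·0.8192

46.4621 %


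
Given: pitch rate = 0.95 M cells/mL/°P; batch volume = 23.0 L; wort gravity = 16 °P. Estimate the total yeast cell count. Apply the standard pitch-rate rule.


cells (billions) = rate · V_L · °P
cells = 0.95 · 23.0 · 16

349.6000 billion cells


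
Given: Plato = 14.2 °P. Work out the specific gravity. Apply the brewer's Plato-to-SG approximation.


SG = 259/(259 − P)
SG = 259/(259 − 14.2)

1.0580


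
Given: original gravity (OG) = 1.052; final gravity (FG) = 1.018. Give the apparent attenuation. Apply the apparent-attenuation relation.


AA = (OG − FG)/(OG − 1) · 100
AA = (1.052 − 1.018)/(1.052 − 1) · 100

65.3846 %


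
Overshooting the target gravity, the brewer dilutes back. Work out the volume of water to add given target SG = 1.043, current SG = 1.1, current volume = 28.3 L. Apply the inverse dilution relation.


V_water = V·((SG_curr − 1)/(SG_target − 1) − 1)
V_water = 28.3·((1.1 − 1)/(1.043 − 1) − 1)

37.5140 L


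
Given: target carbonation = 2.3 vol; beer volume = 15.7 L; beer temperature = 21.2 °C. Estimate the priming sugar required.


residual = 14.695·(0.01821 + 0.09011·e^(−0.04·T));  sugar = (target − residual)·4.0·V
residual = 14.695·(0.01821 + 0.09011·e^(−0.04·21.2)) = 0.8347
sugar = (2.3 − 0.8347)·4.0·15.7

92.0210 g


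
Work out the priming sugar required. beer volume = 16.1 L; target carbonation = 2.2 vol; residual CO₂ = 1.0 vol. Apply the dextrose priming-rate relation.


sugar = (target − residual)·4.0·V
sugar = (2.2 − 1.0)·4.0·16.1

77.2800 g


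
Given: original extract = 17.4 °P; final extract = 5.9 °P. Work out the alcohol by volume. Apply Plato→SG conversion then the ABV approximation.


SG = 259/(259 − P);  ABV = (OG − FG)·131.25
OG = 259/(259 − 17.4) = 1.0720
FG = 259/(259 − 5.9) = 1.0233
ABV = (1.0720 − 1.0233)·131.25

6.3930 % ABV


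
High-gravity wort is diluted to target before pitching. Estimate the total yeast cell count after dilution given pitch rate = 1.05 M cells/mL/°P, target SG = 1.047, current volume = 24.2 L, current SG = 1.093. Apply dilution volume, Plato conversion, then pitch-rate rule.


V_w = V·((SG_c−1)/(SG_t−1)−1);  °P = 259 − 259/SG_t;  cells = rate·(V+V_w)·°P
V_w = 24.2·((1.093−1)/(1.047−1)−1) = 23.6851
V_final = 24.2 + 23.6851 = 47.8851
°P = 259 − 259/1.047 = 11.6266
cells = 1.05·47.8851·11.6266

584.5756 billion cells


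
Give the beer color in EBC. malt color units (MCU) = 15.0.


SRM = 1.4922·MCU^0.6859;  EBC = SRM·1.97
SRM = 1.4922·15.0^0.6859 = 9.5611
EBC = 9.5611·1.97

18.8354 EBC


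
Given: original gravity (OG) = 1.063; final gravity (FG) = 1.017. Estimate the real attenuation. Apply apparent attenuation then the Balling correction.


AA = (OG−FG)/(OG−1)·100;  RA = AA·0.8192
AA = (1.063 − 1.017)/(1.063 − 1)·100 = 73.0159
RA = 73.0159·0.8192

59.8146 %


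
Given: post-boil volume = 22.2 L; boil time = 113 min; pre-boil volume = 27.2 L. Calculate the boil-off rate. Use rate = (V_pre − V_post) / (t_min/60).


rate = (27.2 − 22.2) / (113/60)

2.6549 L/hr


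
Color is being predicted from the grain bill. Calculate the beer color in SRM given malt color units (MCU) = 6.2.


SRM = 1.4922 · MCU^0.6859
SRM = 1.4922 · 6.2^0.6859

5.2159 SRM


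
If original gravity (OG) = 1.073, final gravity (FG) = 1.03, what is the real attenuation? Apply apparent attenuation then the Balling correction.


AA = (OG−FG)/(OG−1)·100;  RA = AA·0.8192
AA = (1.073 − 1.03)/(1.073 − 1)·100 = 58.9041
RA = 58.9041·0.8192

48.2542 %


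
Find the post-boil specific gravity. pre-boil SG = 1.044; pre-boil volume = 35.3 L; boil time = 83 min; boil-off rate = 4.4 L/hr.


V_post = V_pre − rate·(t/60);  SG_post = 1 + (SG_pre−1)·V_pre/V_post
V_post = 35.3 − 4.4·(83/60) = 29.2133
SG_post = 1 + (1.044 − 1)·35.3/29.2133

1.0532


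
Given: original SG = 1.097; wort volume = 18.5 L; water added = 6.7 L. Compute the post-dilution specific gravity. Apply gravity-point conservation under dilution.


SG_new = 1 + (SG_old − 1)·V_old/(V_old + V_water)
pts = (1.097 − 1)·1000·18.5/(18.5 + 6.7) = 71.2103
SG_new = 1 + 71.2103/1000

1.0712


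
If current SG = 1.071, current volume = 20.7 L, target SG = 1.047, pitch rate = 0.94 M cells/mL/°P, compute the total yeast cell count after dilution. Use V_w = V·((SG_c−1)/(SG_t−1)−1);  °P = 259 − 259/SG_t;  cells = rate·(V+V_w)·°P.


V_w = 20.7·((1.071−1)/(1.047−1)−1) = 10.5702
V_final = 20.7 + 10.5702 = 31.2702
°P = 259 − 259/1.047 = 11.6266
cells = 0.94·31.2702·11.6266

341.7509 billion cells


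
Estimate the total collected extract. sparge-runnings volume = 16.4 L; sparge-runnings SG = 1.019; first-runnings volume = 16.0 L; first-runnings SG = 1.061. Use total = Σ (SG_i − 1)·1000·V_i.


first = (1.061 − 1)·1000·16.0 = 976.0000
sparge = (1.019 − 1)·1000·16.4 = 311.6000
total = 976.0000 + 311.6000

1287.6000 gravity·L


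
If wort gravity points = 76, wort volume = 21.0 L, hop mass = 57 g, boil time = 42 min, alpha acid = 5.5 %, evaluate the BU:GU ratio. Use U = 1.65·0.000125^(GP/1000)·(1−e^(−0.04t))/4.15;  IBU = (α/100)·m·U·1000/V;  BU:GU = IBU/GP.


U = 1.65·0.000125^(76/1000)·(1−e^(−0.04·42))/4.15 = 0.1634
IBU = (5.5/100)·57·0.1634·1000/21.0 = 24.3918
BU:GU = 24.3918/76

0.3209


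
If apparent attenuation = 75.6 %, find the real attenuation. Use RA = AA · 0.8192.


RA = 75.6 · 0.8192

61.9315 %


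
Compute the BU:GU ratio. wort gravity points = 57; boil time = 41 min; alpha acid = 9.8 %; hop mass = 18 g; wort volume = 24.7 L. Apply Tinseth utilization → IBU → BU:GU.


U = 1.65·0.000125^(GP/1000)·(1−e^(−0.04t))/4.15;  IBU = (α/100)·m·U·1000/V;  BU:GU = IBU/GP
U = 1.65·0.000125^(57/1000)·(1−e^(−0.04·41))/4.15 = 0.1920
IBU = (9.8/100)·18·0.1920·1000/24.7 = 13.7122
BU:GU = 13.7122/57

0.2406


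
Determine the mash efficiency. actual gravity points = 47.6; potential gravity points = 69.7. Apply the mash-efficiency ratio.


efficiency = actual / potential × 100
efficiency = 47.6 / 69.7 × 100

68.2927 %


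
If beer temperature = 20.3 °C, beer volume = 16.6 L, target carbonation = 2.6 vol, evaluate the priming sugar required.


residual = 14.695·(0.01821 + 0.09011·e^(−0.04·T));  sugar = (target − residual)·4.0·V
residual = 14.695·(0.01821 + 0.09011·e^(−0.04·20.3)) = 0.8555
sugar = (2.6 − 0.8555)·4.0·16.6

115.8358 g


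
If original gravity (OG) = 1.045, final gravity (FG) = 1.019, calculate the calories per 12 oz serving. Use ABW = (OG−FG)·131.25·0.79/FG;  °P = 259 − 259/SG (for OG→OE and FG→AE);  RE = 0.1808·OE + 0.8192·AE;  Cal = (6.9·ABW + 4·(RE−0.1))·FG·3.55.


ABW = (1.045 − 1.019)·131.25·0.79/1.019 = 2.6456
OE = 259 − 259/1.045 = 11.1531 °P
AE = 259 − 259/1.019 = 4.8292 °P
RE = 0.1808·11.1531 + 0.8192·4.8292 = 5.9726 °P
Cal = (6.9·2.6456 + 4·(5.9726−0.1))·1.019·3.55

151.0108 kcal


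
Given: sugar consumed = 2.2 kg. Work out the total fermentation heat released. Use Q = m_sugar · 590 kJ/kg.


Q = 2.2 · 590

1298.0000 kJ


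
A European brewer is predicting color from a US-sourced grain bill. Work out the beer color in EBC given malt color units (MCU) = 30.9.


SRM = 1.4922·MCU^0.6859;  EBC = SRM·1.97
SRM = 1.4922·30.9^0.6859 = 15.6960
EBC = 15.6960·1.97

30.9212 EBC


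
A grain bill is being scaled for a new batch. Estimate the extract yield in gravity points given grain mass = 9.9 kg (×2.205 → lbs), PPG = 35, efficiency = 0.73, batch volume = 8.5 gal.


points = lbs × PPG × eff / vol
lbs = 9.9 × 2.205 = 21.8295
points = 21.8295 × 35 × 0.73 / 8.5

65.6169 points


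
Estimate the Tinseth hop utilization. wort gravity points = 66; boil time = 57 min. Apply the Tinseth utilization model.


U = 1.65·0.000125^(GP/1000) · (1 − e^(−0.04·t))/4.15
bigness = 1.65·0.000125^(66/1000) = 0.9118
boil_factor = (1 − e^(−0.04·57))/4.15 = 0.2163
U = 0.9118 · 0.2163

0.1972


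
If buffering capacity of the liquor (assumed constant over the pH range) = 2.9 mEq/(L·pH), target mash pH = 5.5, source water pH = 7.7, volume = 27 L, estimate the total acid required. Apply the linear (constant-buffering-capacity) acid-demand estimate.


acid = buffering capacity · (pH_source − pH_target) · V
acid = 2.9 · (7.7 − 5.5) · 27

172.2600 mEq


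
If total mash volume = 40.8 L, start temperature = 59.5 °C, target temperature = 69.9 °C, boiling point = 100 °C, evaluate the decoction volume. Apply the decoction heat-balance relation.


V_dec = V_total·(T_target − T_start)/(T_boil − T_start)
V_dec = 40.8·(69.9 − 59.5)/(100 − 59.5)

10.4770 L


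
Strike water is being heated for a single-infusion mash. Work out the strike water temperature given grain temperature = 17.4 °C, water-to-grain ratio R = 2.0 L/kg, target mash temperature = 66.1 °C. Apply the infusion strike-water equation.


T_strike = (0.41/R)·(T_mash − T_grain) + T_mash
T_strike = (0.41/2.0)·(66.1 − 17.4) + 66.1

76.0835 °C


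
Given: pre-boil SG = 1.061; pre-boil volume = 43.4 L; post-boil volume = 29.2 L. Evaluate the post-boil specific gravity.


SG_post = 1 + (SG_pre − 1)·V_pre/V_post
pts_pre = (1.061 − 1)·1000 = 61.0000
pts_post = 61.0000·43.4/29.2 = 90.6644
SG_post = 1 + 90.6644/1000

1.0907


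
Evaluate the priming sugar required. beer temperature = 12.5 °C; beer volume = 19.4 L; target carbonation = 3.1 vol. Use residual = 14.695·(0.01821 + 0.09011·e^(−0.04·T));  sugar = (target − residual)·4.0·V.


residual = 14.695·(0.01821 + 0.09011·e^(−0.04·12.5)) = 1.0707
sugar = (3.1 − 1.0707)·4.0·19.4

157.4703 g


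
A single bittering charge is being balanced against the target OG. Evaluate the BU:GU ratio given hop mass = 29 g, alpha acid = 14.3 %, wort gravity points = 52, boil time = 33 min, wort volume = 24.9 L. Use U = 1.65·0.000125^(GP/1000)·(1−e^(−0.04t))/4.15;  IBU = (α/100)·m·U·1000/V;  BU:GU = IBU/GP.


U = 1.65·0.000125^(52/1000)·(1−e^(−0.04·33))/4.15 = 0.1826
IBU = (14.3/100)·29·0.1826·1000/24.9 = 30.4112
BU:GU = 30.4112/52

0.5848


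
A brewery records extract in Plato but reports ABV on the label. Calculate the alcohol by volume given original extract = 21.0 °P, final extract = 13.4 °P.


SG = 259/(259 − P);  ABV = (OG − FG)·131.25
OG = 259/(259 − 21.0) = 1.0882
FG = 259/(259 − 13.4) = 1.0546
ABV = (1.0882 − 1.0546)·131.25

4.4198 % ABV


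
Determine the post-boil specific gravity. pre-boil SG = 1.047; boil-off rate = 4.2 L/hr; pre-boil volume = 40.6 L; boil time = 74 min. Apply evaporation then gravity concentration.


V_post = V_pre − rate·(t/60);  SG_post = 1 + (SG_pre−1)·V_pre/V_post
V_post = 40.6 − 4.2·(74/60) = 35.4200
SG_post = 1 + (1.047 − 1)·40.6/35.4200

1.0539


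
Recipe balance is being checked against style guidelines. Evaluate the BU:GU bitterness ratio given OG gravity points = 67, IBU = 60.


BU:GU = IBU / OG_points
BU:GU = 60 / 67

0.8955


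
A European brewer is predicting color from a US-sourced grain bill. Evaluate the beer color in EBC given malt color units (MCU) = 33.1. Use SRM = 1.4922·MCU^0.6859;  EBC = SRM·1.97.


SRM = 1.4922·33.1^0.6859 = 16.4542
EBC = 16.4542·1.97

32.4148 EBC


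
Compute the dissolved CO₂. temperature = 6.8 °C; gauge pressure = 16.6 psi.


vols = (P + 14.695)·(0.01821 + 0.09011·e^(−0.04·T))
vols = (16.6 + 14.695)·(0.01821 + 0.09011·e^(−0.04·6.8))

2.7183 volumes


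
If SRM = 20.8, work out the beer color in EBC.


EBC = SRM · 1.97
EBC = 20.8 · 1.97

40.9760 EBC


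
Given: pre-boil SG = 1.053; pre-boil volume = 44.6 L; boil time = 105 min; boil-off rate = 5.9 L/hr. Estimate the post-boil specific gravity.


V_post = V_pre − rate·(t/60);  SG_post = 1 + (SG_pre−1)·V_pre/V_post
V_post = 44.6 − 5.9·(105/60) = 34.2750
SG_post = 1 + (1.053 − 1)·44.6/34.2750

1.0690


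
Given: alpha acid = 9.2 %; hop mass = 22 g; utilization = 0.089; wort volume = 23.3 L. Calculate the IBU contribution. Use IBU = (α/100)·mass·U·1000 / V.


IBU = (9.2/100)·22·0.089·1000 / 23.3

7.7312 IBU


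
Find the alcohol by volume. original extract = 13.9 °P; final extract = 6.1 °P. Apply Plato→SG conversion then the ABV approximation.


SG = 259/(259 − P);  ABV = (OG − FG)·131.25
OG = 259/(259 − 13.9) = 1.0567
FG = 259/(259 − 6.1) = 1.0241
ABV = (1.0567 − 1.0241)·131.25

4.2776 % ABV


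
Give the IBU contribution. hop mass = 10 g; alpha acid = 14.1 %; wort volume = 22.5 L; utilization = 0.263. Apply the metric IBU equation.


IBU = (α/100)·mass·U·1000 / V
IBU = (14.1/100)·10·0.263·1000 / 22.5

16.4813 IBU


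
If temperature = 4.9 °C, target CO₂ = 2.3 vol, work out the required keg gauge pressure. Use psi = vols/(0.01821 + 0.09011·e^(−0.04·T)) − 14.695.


psi = 2.3/(0.01821 + 0.09011·e^(−0.04·4.9)) − 14.695

10.2287 psi


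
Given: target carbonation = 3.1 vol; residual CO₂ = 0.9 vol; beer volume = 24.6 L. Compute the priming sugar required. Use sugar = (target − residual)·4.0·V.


sugar = (3.1 − 0.9)·4.0·24.6

216.4800 g


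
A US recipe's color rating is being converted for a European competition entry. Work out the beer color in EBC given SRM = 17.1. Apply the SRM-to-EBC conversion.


EBC = SRM · 1.97
EBC = 17.1 · 1.97

33.6870 EBC


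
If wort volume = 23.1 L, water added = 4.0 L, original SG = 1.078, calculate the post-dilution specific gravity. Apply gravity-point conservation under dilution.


SG_new = 1 + (SG_old − 1)·V_old/(V_old + V_water)
pts = (1.078 − 1)·1000·23.1/(23.1 + 4.0) = 66.4871
SG_new = 1 + 66.4871/1000

1.0665


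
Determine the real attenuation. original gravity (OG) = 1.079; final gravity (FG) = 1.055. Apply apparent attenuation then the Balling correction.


AA = (OG−FG)/(OG−1)·100;  RA = AA·0.8192
AA = (1.079 − 1.055)/(1.079 − 1)·100 = 30.3797
RA = 30.3797·0.8192

24.8871 %


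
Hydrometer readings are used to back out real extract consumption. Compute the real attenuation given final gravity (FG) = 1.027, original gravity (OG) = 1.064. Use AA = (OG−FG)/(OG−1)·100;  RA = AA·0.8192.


AA = (1.064 − 1.027)/(1.064 − 1)·100 = 57.8125
RA = 57.8125·0.8192

47.3600 %


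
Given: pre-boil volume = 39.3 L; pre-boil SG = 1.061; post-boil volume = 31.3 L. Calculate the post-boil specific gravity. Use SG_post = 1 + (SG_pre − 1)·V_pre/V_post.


pts_pre = (1.061 − 1)·1000 = 61.0000
pts_post = 61.0000·39.3/31.3 = 76.5911
SG_post = 1 + 76.5911/1000

1.0766


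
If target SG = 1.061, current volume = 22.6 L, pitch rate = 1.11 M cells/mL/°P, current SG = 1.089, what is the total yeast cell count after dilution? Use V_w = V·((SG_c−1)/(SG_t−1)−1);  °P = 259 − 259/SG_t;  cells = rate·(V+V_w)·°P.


V_w = 22.6·((1.089−1)/(1.061−1)−1) = 10.3738
V_final = 22.6 + 10.3738 = 32.9738
°P = 259 − 259/1.061 = 14.8907
cells = 1.11·32.9738·14.8907

545.0117 billion cells


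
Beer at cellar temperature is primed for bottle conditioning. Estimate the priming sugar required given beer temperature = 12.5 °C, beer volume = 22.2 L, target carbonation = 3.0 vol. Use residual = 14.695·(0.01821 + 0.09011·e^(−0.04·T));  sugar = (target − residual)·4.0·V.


residual = 14.695·(0.01821 + 0.09011·e^(−0.04·12.5)) = 1.0707
sugar = (3.0 − 1.0707)·4.0·22.2

171.3180 g


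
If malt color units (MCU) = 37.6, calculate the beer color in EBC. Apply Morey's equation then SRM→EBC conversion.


SRM = 1.4922·MCU^0.6859;  EBC = SRM·1.97
SRM = 1.4922·37.6^0.6859 = 17.9576
EBC = 17.9576·1.97

35.3765 EBC


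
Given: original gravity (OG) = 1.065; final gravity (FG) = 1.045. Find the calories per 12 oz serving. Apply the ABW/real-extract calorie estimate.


ABW = (OG−FG)·131.25·0.79/FG;  °P = 259 − 259/SG (for OG→OE and FG→AE);  RE = 0.1808·OE + 0.8192·AE;  Cal = (6.9·ABW + 4·(RE−0.1))·FG·3.55
ABW = (1.065 − 1.045)·131.25·0.79/1.045 = 1.9844
OE = 259 − 259/1.065 = 15.8075 °P
AE = 259 − 259/1.045 = 11.1531 °P
RE = 0.1808·15.8075 + 0.8192·11.1531 = 11.9946 °P
Cal = (6.9·1.9844 + 4·(11.9946−0.1))·1.045·3.55

227.3009 kcal


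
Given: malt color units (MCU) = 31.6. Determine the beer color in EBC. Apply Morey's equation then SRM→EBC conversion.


SRM = 1.4922·MCU^0.6859;  EBC = SRM·1.97
SRM = 1.4922·31.6^0.6859 = 15.9390
EBC = 15.9390·1.97

31.3999 EBC


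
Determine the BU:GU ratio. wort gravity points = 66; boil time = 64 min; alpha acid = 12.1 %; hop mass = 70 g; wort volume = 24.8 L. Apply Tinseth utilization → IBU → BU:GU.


U = 1.65·0.000125^(GP/1000)·(1−e^(−0.04t))/4.15;  IBU = (α/100)·m·U·1000/V;  BU:GU = IBU/GP
U = 1.65·0.000125^(66/1000)·(1−e^(−0.04·64))/4.15 = 0.2027
IBU = (12.1/100)·70·0.2027·1000/24.8 = 69.2344
BU:GU = 69.2344/66

1.0490


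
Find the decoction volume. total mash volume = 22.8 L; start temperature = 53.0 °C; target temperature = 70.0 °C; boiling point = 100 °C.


V_dec = V_total·(T_target − T_start)/(T_boil − T_start)
V_dec = 22.8·(70.0 − 53.0)/(100 − 53.0)

8.2468 L


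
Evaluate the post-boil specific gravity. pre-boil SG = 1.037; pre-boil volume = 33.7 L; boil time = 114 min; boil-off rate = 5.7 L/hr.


V_post = V_pre − rate·(t/60);  SG_post = 1 + (SG_pre−1)·V_pre/V_post
V_post = 33.7 − 5.7·(114/60) = 22.8700
SG_post = 1 + (1.037 − 1)·33.7/22.8700

1.0545


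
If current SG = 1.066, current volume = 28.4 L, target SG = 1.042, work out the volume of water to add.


V_water = V·((SG_curr − 1)/(SG_target − 1) − 1)
V_water = 28.4·((1.066 − 1)/(1.042 − 1) − 1)

16.2286 L


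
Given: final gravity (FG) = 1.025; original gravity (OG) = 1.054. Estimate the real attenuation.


AA = (OG−FG)/(OG−1)·100;  RA = AA·0.8192
AA = (1.054 − 1.025)/(1.054 − 1)·100 = 53.7037
RA = 53.7037·0.8192

43.9941 %


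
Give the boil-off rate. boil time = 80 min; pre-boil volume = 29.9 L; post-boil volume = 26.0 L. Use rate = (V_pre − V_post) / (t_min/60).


rate = (29.9 − 26.0) / (80/60)

2.9250 L/hr


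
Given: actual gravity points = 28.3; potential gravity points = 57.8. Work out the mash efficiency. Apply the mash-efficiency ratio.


efficiency = actual / potential × 100
efficiency = 28.3 / 57.8 × 100

48.9619 %


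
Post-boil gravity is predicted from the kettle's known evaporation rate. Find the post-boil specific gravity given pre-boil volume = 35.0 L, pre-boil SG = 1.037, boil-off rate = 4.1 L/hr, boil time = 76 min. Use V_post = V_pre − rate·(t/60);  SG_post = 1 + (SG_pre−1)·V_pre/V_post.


V_post = 35.0 − 4.1·(76/60) = 29.8067
SG_post = 1 + (1.037 − 1)·35.0/29.8067

1.0434


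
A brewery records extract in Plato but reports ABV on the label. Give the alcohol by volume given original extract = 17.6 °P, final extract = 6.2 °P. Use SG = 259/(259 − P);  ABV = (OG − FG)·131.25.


OG = 259/(259 − 17.6) = 1.0729
FG = 259/(259 − 6.2) = 1.0245
ABV = (1.0729 − 1.0245)·131.25

6.3502 % ABV


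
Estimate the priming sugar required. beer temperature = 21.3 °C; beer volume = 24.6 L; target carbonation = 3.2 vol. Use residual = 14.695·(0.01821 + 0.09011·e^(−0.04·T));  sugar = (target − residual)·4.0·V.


residual = 14.695·(0.01821 + 0.09011·e^(−0.04·21.3)) = 0.8324
sugar = (3.2 − 0.8324)·4.0·24.6

232.9685 g


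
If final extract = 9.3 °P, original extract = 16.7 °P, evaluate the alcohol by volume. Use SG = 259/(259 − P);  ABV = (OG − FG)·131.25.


OG = 259/(259 − 16.7) = 1.0689
FG = 259/(259 − 9.3) = 1.0372
ABV = (1.0689 − 1.0372)·131.25

4.1578 % ABV


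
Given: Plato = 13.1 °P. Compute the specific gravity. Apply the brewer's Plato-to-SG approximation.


SG = 259/(259 − P)
SG = 259/(259 − 13.1)

1.0533


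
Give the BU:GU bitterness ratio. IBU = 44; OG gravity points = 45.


BU:GU = IBU / OG_points
BU:GU = 44 / 45

0.9778


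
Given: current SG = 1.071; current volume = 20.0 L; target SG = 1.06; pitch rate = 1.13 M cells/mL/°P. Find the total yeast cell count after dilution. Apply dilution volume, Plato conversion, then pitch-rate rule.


V_w = V·((SG_c−1)/(SG_t−1)−1);  °P = 259 − 259/SG_t;  cells = rate·(V+V_w)·°P
V_w = 20.0·((1.071−1)/(1.06−1)−1) = 3.6667
V_final = 20.0 + 3.6667 = 23.6667
°P = 259 − 259/1.06 = 14.6604
cells = 1.13·23.6667·14.6604

392.0674 billion cells


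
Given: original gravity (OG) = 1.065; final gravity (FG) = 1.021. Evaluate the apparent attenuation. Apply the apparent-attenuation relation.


AA = (OG − FG)/(OG − 1) · 100
AA = (1.065 − 1.021)/(1.065 − 1) · 100

67.6923 %


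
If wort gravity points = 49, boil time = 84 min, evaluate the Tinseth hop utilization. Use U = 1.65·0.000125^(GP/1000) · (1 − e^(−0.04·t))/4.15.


bigness = 1.65·0.000125^(49/1000) = 1.0623
boil_factor = (1 − e^(−0.04·84))/4.15 = 0.2326
U = 1.0623 · 0.2326

0.2471


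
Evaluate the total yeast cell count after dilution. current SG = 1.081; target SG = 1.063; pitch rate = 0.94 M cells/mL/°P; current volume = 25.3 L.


V_w = V·((SG_c−1)/(SG_t−1)−1);  °P = 259 − 259/SG_t;  cells = rate·(V+V_w)·°P
V_w = 25.3·((1.081−1)/(1.063−1)−1) = 7.2286
V_final = 25.3 + 7.2286 = 32.5286
°P = 259 − 259/1.063 = 15.3500
cells = 0.94·32.5286·15.3500

469.3533 billion cells


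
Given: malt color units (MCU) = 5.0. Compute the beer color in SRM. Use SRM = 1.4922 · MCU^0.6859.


SRM = 1.4922 · 5.0^0.6859

4.5004 SRM


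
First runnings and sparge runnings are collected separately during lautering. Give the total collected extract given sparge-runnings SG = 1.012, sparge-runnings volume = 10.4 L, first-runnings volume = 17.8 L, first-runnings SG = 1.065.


total = Σ (SG_i − 1)·1000·V_i
first = (1.065 − 1)·1000·17.8 = 1157.0000
sparge = (1.012 − 1)·1000·10.4 = 124.8000
total = 1157.0000 + 124.8000

1281.8000 gravity·L


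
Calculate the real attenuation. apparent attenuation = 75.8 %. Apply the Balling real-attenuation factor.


RA = AA · 0.8192
RA = 75.8 · 0.8192

62.0954 %


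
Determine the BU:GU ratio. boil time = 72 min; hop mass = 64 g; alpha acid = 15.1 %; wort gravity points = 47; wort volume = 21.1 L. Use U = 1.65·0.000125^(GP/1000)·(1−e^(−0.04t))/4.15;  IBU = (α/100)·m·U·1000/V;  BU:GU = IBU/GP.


U = 1.65·0.000125^(47/1000)·(1−e^(−0.04·72))/4.15 = 0.2460
IBU = (15.1/100)·64·0.2460·1000/21.1 = 112.6614
BU:GU = 112.6614/47

2.3971


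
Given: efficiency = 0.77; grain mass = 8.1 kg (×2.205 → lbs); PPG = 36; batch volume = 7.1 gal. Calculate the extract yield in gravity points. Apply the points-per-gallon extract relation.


points = lbs × PPG × eff / vol
lbs = 8.1 × 2.205 = 17.8605
points = 17.8605 × 36 × 0.77 / 7.1

69.7314 points


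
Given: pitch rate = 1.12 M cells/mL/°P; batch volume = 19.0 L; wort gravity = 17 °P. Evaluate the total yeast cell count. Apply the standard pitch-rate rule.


cells (billions) = rate · V_L · °P
cells = 1.12 · 19.0 · 17

361.7600 billion cells


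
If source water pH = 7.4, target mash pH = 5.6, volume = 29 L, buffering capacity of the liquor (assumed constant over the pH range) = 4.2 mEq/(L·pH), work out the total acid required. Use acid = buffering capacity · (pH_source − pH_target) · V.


acid = 4.2 · (7.4 − 5.6) · 29

219.2400 mEq


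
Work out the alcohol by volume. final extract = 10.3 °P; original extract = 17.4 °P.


SG = 259/(259 − P);  ABV = (OG − FG)·131.25
OG = 259/(259 − 17.4) = 1.0720
FG = 259/(259 − 10.3) = 1.0414
ABV = (1.0720 − 1.0414)·131.25

4.0168 % ABV


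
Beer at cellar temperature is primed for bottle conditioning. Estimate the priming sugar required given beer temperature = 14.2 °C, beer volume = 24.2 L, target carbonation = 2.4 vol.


residual = 14.695·(0.01821 + 0.09011·e^(−0.04·T));  sugar = (target − residual)·4.0·V
residual = 14.695·(0.01821 + 0.09011·e^(−0.04·14.2)) = 1.0179
sugar = (2.4 − 1.0179)·4.0·24.2

133.7829 g


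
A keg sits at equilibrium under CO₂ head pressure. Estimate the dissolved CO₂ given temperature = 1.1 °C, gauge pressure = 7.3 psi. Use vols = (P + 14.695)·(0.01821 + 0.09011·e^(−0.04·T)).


vols = (7.3 + 14.695)·(0.01821 + 0.09011·e^(−0.04·1.1))

2.2972 volumes


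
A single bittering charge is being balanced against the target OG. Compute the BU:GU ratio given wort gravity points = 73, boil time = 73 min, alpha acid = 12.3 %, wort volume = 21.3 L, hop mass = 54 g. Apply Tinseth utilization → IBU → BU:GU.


U = 1.65·0.000125^(GP/1000)·(1−e^(−0.04t))/4.15;  IBU = (α/100)·m·U·1000/V;  BU:GU = IBU/GP
U = 1.65·0.000125^(73/1000)·(1−e^(−0.04·73))/4.15 = 0.1952
IBU = (12.3/100)·54·0.1952·1000/21.3 = 60.8627
BU:GU = 60.8627/73

0.8337


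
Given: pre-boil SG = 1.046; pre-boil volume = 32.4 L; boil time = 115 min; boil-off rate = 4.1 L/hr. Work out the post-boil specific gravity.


V_post = V_pre − rate·(t/60);  SG_post = 1 + (SG_pre−1)·V_pre/V_post
V_post = 32.4 − 4.1·(115/60) = 24.5417
SG_post = 1 + (1.046 − 1)·32.4/24.5417

1.0607


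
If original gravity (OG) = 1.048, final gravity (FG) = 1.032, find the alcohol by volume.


ABV = (OG − FG) · 131.25
ABV = (1.048 − 1.032) · 131.25

2.1000 % ABV


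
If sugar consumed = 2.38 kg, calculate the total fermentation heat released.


Q = m_sugar · 590 kJ/kg
Q = 2.38 · 590

1404.2000 kJ


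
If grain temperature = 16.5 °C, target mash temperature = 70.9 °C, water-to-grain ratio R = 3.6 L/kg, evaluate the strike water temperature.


T_strike = (0.41/R)·(T_mash − T_grain) + T_mash
T_strike = (0.41/3.6)·(70.9 − 16.5) + 70.9

77.0956 °C


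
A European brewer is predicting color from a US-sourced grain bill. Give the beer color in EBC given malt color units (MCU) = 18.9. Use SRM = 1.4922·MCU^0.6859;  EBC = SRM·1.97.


SRM = 1.4922·18.9^0.6859 = 11.2035
EBC = 11.2035·1.97

22.0708 EBC


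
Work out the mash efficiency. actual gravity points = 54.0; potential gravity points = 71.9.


efficiency = actual / potential × 100
efficiency = 54.0 / 71.9 × 100

75.1043 %


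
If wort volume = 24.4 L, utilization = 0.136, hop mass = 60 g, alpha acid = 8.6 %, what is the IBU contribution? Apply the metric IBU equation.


IBU = (α/100)·mass·U·1000 / V
IBU = (8.6/100)·60·0.136·1000 / 24.4

28.7607 IBU


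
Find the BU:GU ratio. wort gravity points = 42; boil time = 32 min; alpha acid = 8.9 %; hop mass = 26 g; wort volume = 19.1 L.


U = 1.65·0.000125^(GP/1000)·(1−e^(−0.04t))/4.15;  IBU = (α/100)·m·U·1000/V;  BU:GU = IBU/GP
U = 1.65·0.000125^(42/1000)·(1−e^(−0.04·32))/4.15 = 0.1968
IBU = (8.9/100)·26·0.1968·1000/19.1 = 23.8424
BU:GU = 23.8424/42

0.5677


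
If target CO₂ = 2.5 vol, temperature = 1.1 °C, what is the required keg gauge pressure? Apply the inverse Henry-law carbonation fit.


psi = vols/(0.01821 + 0.09011·e^(−0.04·T)) − 14.695
psi = 2.5/(0.01821 + 0.09011·e^(−0.04·1.1)) − 14.695

9.2419 psi


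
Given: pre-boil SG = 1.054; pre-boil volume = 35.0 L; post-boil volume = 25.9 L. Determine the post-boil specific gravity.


SG_post = 1 + (SG_pre − 1)·V_pre/V_post
pts_pre = (1.054 − 1)·1000 = 54.0000
pts_post = 54.0000·35.0/25.9 = 72.9730
SG_post = 1 + 72.9730/1000

1.0730


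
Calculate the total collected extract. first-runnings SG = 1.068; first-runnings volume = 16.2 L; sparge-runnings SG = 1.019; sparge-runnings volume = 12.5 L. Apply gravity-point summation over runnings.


total = Σ (SG_i − 1)·1000·V_i
first = (1.068 − 1)·1000·16.2 = 1101.6000
sparge = (1.019 − 1)·1000·12.5 = 237.5000
total = 1101.6000 + 237.5000

1339.1000 gravity·L


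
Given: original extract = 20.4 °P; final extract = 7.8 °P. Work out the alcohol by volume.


SG = 259/(259 − P);  ABV = (OG − FG)·131.25
OG = 259/(259 − 20.4) = 1.0855
FG = 259/(259 − 7.8) = 1.0311
ABV = (1.0855 − 1.0311)·131.25

7.1463 % ABV


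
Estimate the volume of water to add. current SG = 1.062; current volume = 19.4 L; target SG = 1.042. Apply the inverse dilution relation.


V_water = V·((SG_curr − 1)/(SG_target − 1) − 1)
V_water = 19.4·((1.062 − 1)/(1.042 − 1) − 1)

9.2381 L


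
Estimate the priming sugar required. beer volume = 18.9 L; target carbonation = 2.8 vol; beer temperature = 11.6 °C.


residual = 14.695·(0.01821 + 0.09011·e^(−0.04·T));  sugar = (target − residual)·4.0·V
residual = 14.695·(0.01821 + 0.09011·e^(−0.04·11.6)) = 1.1002
sugar = (2.8 − 1.1002)·4.0·18.9

128.5061 g


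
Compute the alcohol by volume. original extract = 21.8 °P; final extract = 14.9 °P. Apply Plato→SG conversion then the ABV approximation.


SG = 259/(259 − P);  ABV = (OG − FG)·131.25
OG = 259/(259 − 21.8) = 1.0919
FG = 259/(259 − 14.9) = 1.0610
ABV = (1.0919 − 1.0610)·131.25

4.0510 % ABV


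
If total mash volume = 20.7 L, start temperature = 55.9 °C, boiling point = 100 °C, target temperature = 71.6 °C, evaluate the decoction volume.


V_dec = V_total·(T_target − T_start)/(T_boil − T_start)
V_dec = 20.7·(71.6 − 55.9)/(100 − 55.9)

7.3694 L
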